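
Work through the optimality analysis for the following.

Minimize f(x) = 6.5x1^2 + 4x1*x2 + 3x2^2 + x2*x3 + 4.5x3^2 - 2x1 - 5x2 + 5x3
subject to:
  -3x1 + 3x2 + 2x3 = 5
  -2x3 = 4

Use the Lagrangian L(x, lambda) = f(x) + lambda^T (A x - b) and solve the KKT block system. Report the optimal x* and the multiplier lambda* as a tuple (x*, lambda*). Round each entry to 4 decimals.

Form the Lagrangian:
  L(x, lambda) = (1/2) x^T Q x + c^T x + lambda^T (A x - b)
Stationarity (grad_x L = 0): Q x + c + A^T lambda = 0.
Primal feasibility: A x = b.

This gives the KKT block system:
  [ Q   A^T ] [ x     ]   [-c ]
  [ A    0  ] [ lambda ] = [ b ]

Solving the linear system:
  x*      = (-0.7778, 2.2222, -2)
  lambda* = (-1.0741, -6.463)
  f(x*)   = 5.8333

x* = (-0.7778, 2.2222, -2), lambda* = (-1.0741, -6.463)


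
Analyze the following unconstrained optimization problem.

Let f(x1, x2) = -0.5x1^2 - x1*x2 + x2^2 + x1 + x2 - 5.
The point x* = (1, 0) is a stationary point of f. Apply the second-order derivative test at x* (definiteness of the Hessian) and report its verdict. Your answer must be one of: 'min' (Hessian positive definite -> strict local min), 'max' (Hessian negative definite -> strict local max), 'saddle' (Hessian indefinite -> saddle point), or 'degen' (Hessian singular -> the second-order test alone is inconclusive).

Compute the Hessian H = grad^2 f:
  H = [[-1, -1], [-1, 2]]
Verify stationarity: grad f(x*) = H x* + g = (0, 0).
Eigenvalues of H: -1.3028, 2.3028.
Eigenvalues have mixed signs, so H is indefinite -> x* is a saddle point.

saddle


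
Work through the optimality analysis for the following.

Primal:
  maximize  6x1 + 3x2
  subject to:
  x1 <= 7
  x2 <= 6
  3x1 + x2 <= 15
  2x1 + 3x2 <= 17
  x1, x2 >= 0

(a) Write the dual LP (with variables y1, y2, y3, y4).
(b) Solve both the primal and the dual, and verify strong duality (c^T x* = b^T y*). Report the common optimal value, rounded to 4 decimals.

The standard primal-dual pair for 'max c^T x s.t. A x <= b, x >= 0' is:
  Dual:  min b^T y  s.t.  A^T y >= c,  y >= 0.

So the dual LP is:
  minimize  7y1 + 6y2 + 15y3 + 17y4
  subject to:
    y1 + 3y3 + 2y4 >= 6
    y2 + y3 + 3y4 >= 3
    y1, y2, y3, y4 >= 0

Solving the primal: x* = (4, 3).
  primal value c^T x* = 33.
Solving the dual: y* = (0, 0, 1.7143, 0.4286).
  dual value b^T y* = 33.
Strong duality: c^T x* = b^T y*. Confirmed.

33


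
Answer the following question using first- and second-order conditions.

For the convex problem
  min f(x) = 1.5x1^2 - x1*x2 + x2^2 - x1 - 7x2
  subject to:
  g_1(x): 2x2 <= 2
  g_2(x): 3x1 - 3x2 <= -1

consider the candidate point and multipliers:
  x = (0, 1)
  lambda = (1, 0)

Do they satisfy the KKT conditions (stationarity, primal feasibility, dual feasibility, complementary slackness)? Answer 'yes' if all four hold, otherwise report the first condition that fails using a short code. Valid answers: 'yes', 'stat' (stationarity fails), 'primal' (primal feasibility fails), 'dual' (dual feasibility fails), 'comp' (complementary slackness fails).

Gradient of f: grad f(x) = Q x + c = (-2, -5)
Constraint values g_i(x) = a_i^T x - b_i:
  g_1((0, 1)) = 0
  g_2((0, 1)) = -2
Stationarity residual: grad f(x) + sum_i lambda_i a_i = (-2, -3)
  -> stationarity FAILS
Primal feasibility (all g_i <= 0): OK
Dual feasibility (all lambda_i >= 0): OK
Complementary slackness (lambda_i * g_i(x) = 0 for all i): OK

Verdict: the first failing condition is stationarity -> stat.

stat


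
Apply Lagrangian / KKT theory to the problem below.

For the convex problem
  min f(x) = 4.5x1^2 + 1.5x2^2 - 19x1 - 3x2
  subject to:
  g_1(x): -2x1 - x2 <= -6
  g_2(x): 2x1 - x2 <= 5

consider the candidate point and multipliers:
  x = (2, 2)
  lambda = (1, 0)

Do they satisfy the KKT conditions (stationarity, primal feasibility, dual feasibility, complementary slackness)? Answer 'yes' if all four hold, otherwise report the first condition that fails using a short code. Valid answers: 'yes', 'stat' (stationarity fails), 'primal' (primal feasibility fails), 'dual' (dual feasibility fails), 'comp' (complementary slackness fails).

Gradient of f: grad f(x) = Q x + c = (-1, 3)
Constraint values g_i(x) = a_i^T x - b_i:
  g_1((2, 2)) = 0
  g_2((2, 2)) = -3
Stationarity residual: grad f(x) + sum_i lambda_i a_i = (-3, 2)
  -> stationarity FAILS
Primal feasibility (all g_i <= 0): OK
Dual feasibility (all lambda_i >= 0): OK
Complementary slackness (lambda_i * g_i(x) = 0 for all i): OK

Verdict: the first failing condition is stationarity -> stat.

stat


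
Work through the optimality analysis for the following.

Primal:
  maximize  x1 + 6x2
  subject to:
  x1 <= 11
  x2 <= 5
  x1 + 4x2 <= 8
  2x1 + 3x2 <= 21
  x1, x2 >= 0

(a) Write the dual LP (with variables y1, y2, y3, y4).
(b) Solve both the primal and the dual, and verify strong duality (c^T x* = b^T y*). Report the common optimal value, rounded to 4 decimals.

The standard primal-dual pair for 'max c^T x s.t. A x <= b, x >= 0' is:
  Dual:  min b^T y  s.t.  A^T y >= c,  y >= 0.

So the dual LP is:
  minimize  11y1 + 5y2 + 8y3 + 21y4
  subject to:
    y1 + y3 + 2y4 >= 1
    y2 + 4y3 + 3y4 >= 6
    y1, y2, y3, y4 >= 0

Solving the primal: x* = (0, 2).
  primal value c^T x* = 12.
Solving the dual: y* = (0, 0, 1.5, 0).
  dual value b^T y* = 12.
Strong duality: c^T x* = b^T y*. Confirmed.

12


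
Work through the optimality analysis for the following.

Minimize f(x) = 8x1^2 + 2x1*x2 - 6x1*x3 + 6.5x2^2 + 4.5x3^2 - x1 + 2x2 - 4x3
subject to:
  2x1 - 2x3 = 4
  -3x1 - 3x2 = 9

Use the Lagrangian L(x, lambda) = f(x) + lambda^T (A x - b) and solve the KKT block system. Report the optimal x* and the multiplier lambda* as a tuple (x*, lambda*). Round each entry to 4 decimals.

Form the Lagrangian:
  L(x, lambda) = (1/2) x^T Q x + c^T x + lambda^T (A x - b)
Stationarity (grad_x L = 0): Q x + c + A^T lambda = 0.
Primal feasibility: A x = b.

This gives the KKT block system:
  [ Q   A^T ] [ x     ]   [-c ]
  [ A    0  ] [ lambda ] = [ b ]

Solving the linear system:
  x*      = (-0.9091, -2.0909, -2.9091)
  lambda* = (-12.3636, -9)
  f(x*)   = 69.4091

x* = (-0.9091, -2.0909, -2.9091), lambda* = (-12.3636, -9)


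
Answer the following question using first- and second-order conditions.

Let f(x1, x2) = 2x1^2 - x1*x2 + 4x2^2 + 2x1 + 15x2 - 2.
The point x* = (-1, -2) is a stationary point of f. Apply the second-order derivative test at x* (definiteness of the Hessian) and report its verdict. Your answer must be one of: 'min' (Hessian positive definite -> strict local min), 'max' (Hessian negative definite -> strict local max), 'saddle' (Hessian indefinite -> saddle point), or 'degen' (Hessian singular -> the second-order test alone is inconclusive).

Compute the Hessian H = grad^2 f:
  H = [[4, -1], [-1, 8]]
Verify stationarity: grad f(x*) = H x* + g = (0, 0).
Eigenvalues of H: 3.7639, 8.2361.
Both eigenvalues > 0, so H is positive definite -> x* is a strict local min.

min


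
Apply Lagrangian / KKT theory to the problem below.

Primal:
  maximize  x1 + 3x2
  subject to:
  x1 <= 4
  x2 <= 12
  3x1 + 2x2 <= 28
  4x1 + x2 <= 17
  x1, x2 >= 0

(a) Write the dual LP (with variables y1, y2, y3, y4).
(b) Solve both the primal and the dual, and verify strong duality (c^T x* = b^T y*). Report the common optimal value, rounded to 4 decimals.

The standard primal-dual pair for 'max c^T x s.t. A x <= b, x >= 0' is:
  Dual:  min b^T y  s.t.  A^T y >= c,  y >= 0.

So the dual LP is:
  minimize  4y1 + 12y2 + 28y3 + 17y4
  subject to:
    y1 + 3y3 + 4y4 >= 1
    y2 + 2y3 + y4 >= 3
    y1, y2, y3, y4 >= 0

Solving the primal: x* = (1.25, 12).
  primal value c^T x* = 37.25.
Solving the dual: y* = (0, 2.75, 0, 0.25).
  dual value b^T y* = 37.25.
Strong duality: c^T x* = b^T y*. Confirmed.

37.25


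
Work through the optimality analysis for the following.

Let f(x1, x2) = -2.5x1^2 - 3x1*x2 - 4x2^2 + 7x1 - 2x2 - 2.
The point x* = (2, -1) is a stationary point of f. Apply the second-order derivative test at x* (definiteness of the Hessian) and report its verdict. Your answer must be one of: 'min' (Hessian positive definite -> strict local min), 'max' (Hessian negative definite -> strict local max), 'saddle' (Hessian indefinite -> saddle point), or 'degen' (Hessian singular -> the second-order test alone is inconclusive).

Compute the Hessian H = grad^2 f:
  H = [[-5, -3], [-3, -8]]
Verify stationarity: grad f(x*) = H x* + g = (0, 0).
Eigenvalues of H: -9.8541, -3.1459.
Both eigenvalues < 0, so H is negative definite -> x* is a strict local max.

max


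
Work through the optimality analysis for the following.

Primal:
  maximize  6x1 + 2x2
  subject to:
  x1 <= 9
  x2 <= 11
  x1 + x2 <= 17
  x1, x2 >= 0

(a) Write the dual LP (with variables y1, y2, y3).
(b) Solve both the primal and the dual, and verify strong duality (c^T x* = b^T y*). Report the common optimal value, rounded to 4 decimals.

The standard primal-dual pair for 'max c^T x s.t. A x <= b, x >= 0' is:
  Dual:  min b^T y  s.t.  A^T y >= c,  y >= 0.

So the dual LP is:
  minimize  9y1 + 11y2 + 17y3
  subject to:
    y1 + y3 >= 6
    y2 + y3 >= 2
    y1, y2, y3 >= 0

Solving the primal: x* = (9, 8).
  primal value c^T x* = 70.
Solving the dual: y* = (4, 0, 2).
  dual value b^T y* = 70.
Strong duality: c^T x* = b^T y*. Confirmed.

70


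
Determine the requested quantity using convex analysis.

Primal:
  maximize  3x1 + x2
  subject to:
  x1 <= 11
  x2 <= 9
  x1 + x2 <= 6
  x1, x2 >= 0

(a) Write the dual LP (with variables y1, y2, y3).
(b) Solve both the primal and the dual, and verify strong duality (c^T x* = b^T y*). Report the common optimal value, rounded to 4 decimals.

The standard primal-dual pair for 'max c^T x s.t. A x <= b, x >= 0' is:
  Dual:  min b^T y  s.t.  A^T y >= c,  y >= 0.

So the dual LP is:
  minimize  11y1 + 9y2 + 6y3
  subject to:
    y1 + y3 >= 3
    y2 + y3 >= 1
    y1, y2, y3 >= 0

Solving the primal: x* = (6, 0).
  primal value c^T x* = 18.
Solving the dual: y* = (0, 0, 3).
  dual value b^T y* = 18.
Strong duality: c^T x* = b^T y*. Confirmed.

18


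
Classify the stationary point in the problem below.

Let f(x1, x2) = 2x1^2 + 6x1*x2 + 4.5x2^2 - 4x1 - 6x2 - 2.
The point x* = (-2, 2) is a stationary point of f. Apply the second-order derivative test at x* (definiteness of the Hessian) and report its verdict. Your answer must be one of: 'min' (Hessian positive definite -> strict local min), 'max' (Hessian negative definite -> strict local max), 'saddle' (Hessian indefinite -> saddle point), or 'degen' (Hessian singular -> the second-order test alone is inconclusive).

Compute the Hessian H = grad^2 f:
  H = [[4, 6], [6, 9]]
Verify stationarity: grad f(x*) = H x* + g = (0, 0).
Eigenvalues of H: 0, 13.
H has a zero eigenvalue (singular; positive semidefinite but not definite), so H is neither positive definite, negative definite, nor indefinite. The second-order test alone is inconclusive -> degen.
(Indeed, f is constant along the null direction of H through x*, so x* is not a strict local extremum.)

degen


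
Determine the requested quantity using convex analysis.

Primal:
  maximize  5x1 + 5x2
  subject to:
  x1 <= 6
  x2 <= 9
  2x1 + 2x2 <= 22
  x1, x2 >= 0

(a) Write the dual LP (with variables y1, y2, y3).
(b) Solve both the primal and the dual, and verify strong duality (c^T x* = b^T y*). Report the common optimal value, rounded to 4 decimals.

The standard primal-dual pair for 'max c^T x s.t. A x <= b, x >= 0' is:
  Dual:  min b^T y  s.t.  A^T y >= c,  y >= 0.

So the dual LP is:
  minimize  6y1 + 9y2 + 22y3
  subject to:
    y1 + 2y3 >= 5
    y2 + 2y3 >= 5
    y1, y2, y3 >= 0

Solving the primal: x* = (2, 9).
  primal value c^T x* = 55.
Solving the dual: y* = (0, 0, 2.5).
  dual value b^T y* = 55.
Strong duality: c^T x* = b^T y*. Confirmed.

55


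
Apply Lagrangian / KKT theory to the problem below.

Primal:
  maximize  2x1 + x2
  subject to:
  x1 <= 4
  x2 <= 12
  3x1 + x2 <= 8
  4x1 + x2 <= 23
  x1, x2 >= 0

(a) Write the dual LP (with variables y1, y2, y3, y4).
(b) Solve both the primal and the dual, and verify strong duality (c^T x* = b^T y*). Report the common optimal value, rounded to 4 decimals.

The standard primal-dual pair for 'max c^T x s.t. A x <= b, x >= 0' is:
  Dual:  min b^T y  s.t.  A^T y >= c,  y >= 0.

So the dual LP is:
  minimize  4y1 + 12y2 + 8y3 + 23y4
  subject to:
    y1 + 3y3 + 4y4 >= 2
    y2 + y3 + y4 >= 1
    y1, y2, y3, y4 >= 0

Solving the primal: x* = (0, 8).
  primal value c^T x* = 8.
Solving the dual: y* = (0, 0, 1, 0).
  dual value b^T y* = 8.
Strong duality: c^T x* = b^T y*. Confirmed.

8


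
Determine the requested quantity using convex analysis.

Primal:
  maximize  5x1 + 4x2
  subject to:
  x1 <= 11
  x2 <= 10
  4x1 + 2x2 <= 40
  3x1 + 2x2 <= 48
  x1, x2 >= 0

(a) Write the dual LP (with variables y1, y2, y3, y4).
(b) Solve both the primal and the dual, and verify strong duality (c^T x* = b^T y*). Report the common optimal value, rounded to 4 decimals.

The standard primal-dual pair for 'max c^T x s.t. A x <= b, x >= 0' is:
  Dual:  min b^T y  s.t.  A^T y >= c,  y >= 0.

So the dual LP is:
  minimize  11y1 + 10y2 + 40y3 + 48y4
  subject to:
    y1 + 4y3 + 3y4 >= 5
    y2 + 2y3 + 2y4 >= 4
    y1, y2, y3, y4 >= 0

Solving the primal: x* = (5, 10).
  primal value c^T x* = 65.
Solving the dual: y* = (0, 1.5, 1.25, 0).
  dual value b^T y* = 65.
Strong duality: c^T x* = b^T y*. Confirmed.

65


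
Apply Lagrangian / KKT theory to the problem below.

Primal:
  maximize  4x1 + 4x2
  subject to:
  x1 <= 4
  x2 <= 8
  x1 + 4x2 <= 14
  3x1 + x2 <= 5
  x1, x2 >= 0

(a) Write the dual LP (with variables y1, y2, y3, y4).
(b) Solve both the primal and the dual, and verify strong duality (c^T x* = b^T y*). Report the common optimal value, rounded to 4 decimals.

The standard primal-dual pair for 'max c^T x s.t. A x <= b, x >= 0' is:
  Dual:  min b^T y  s.t.  A^T y >= c,  y >= 0.

So the dual LP is:
  minimize  4y1 + 8y2 + 14y3 + 5y4
  subject to:
    y1 + y3 + 3y4 >= 4
    y2 + 4y3 + y4 >= 4
    y1, y2, y3, y4 >= 0

Solving the primal: x* = (0.5455, 3.3636).
  primal value c^T x* = 15.6364.
Solving the dual: y* = (0, 0, 0.7273, 1.0909).
  dual value b^T y* = 15.6364.
Strong duality: c^T x* = b^T y*. Confirmed.

15.6364


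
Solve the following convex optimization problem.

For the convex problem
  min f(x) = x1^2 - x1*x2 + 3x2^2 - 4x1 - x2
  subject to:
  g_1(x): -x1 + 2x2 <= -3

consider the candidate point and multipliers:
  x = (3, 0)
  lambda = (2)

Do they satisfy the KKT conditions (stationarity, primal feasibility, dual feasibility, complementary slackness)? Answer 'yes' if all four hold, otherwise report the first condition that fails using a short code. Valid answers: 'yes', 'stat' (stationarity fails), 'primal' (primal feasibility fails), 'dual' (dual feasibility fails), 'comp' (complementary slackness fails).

Gradient of f: grad f(x) = Q x + c = (2, -4)
Constraint values g_i(x) = a_i^T x - b_i:
  g_1((3, 0)) = 0
Stationarity residual: grad f(x) + sum_i lambda_i a_i = (0, 0)
  -> stationarity OK
Primal feasibility (all g_i <= 0): OK
Dual feasibility (all lambda_i >= 0): OK
Complementary slackness (lambda_i * g_i(x) = 0 for all i): OK

Verdict: yes, KKT holds.

yes


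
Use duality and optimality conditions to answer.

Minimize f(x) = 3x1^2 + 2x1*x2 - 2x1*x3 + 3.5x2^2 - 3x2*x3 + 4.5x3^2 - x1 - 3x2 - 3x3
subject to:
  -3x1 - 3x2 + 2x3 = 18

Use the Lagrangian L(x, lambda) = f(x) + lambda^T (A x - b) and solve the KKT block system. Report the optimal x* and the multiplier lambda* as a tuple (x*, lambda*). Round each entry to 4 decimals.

Form the Lagrangian:
  L(x, lambda) = (1/2) x^T Q x + c^T x + lambda^T (A x - b)
Stationarity (grad_x L = 0): Q x + c + A^T lambda = 0.
Primal feasibility: A x = b.

This gives the KKT block system:
  [ Q   A^T ] [ x     ]   [-c ]
  [ A    0  ] [ lambda ] = [ b ]

Solving the linear system:
  x*      = (-3.324, -2.0806, 0.8931)
  lambda* = (-8.9638)
  f(x*)   = 84.1176

x* = (-3.324, -2.0806, 0.8931), lambda* = (-8.9638)


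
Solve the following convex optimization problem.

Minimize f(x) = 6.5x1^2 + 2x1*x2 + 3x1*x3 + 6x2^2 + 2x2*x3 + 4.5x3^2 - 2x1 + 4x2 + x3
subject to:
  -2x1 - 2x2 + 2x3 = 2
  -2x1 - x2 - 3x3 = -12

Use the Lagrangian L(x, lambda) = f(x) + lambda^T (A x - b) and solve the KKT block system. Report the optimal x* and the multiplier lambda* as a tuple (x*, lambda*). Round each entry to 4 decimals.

Form the Lagrangian:
  L(x, lambda) = (1/2) x^T Q x + c^T x + lambda^T (A x - b)
Stationarity (grad_x L = 0): Q x + c + A^T lambda = 0.
Primal feasibility: A x = b.

This gives the KKT block system:
  [ Q   A^T ] [ x     ]   [-c ]
  [ A    0  ] [ lambda ] = [ b ]

Solving the linear system:
  x*      = (1.6005, 0.2494, 2.8499)
  lambda* = (1.9665, 11.9607)
  f(x*)   = 70.1212

x* = (1.6005, 0.2494, 2.8499), lambda* = (1.9665, 11.9607)


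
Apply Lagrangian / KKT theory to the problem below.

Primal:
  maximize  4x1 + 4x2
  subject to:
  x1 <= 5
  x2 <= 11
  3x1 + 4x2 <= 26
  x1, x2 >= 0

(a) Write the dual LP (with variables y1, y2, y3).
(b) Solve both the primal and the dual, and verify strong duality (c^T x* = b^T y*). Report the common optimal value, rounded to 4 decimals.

The standard primal-dual pair for 'max c^T x s.t. A x <= b, x >= 0' is:
  Dual:  min b^T y  s.t.  A^T y >= c,  y >= 0.

So the dual LP is:
  minimize  5y1 + 11y2 + 26y3
  subject to:
    y1 + 3y3 >= 4
    y2 + 4y3 >= 4
    y1, y2, y3 >= 0

Solving the primal: x* = (5, 2.75).
  primal value c^T x* = 31.
Solving the dual: y* = (1, 0, 1).
  dual value b^T y* = 31.
Strong duality: c^T x* = b^T y*. Confirmed.

31


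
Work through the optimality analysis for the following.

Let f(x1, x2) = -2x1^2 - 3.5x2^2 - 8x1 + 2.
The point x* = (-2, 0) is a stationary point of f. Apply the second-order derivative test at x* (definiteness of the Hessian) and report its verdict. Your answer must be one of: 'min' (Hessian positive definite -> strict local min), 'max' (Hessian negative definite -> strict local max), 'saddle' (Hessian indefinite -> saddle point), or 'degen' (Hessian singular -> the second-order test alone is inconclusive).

Compute the Hessian H = grad^2 f:
  H = [[-4, 0], [0, -7]]
Verify stationarity: grad f(x*) = H x* + g = (0, 0).
Eigenvalues of H: -7, -4.
Both eigenvalues < 0, so H is negative definite -> x* is a strict local max.

max


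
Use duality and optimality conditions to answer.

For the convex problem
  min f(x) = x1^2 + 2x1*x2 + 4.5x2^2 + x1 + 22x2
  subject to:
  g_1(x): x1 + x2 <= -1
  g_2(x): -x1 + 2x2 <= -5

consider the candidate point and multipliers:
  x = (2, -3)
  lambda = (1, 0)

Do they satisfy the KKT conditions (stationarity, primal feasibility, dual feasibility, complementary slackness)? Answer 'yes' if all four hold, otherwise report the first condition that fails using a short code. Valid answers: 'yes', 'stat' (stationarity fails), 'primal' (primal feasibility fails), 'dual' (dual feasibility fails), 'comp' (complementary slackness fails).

Gradient of f: grad f(x) = Q x + c = (-1, -1)
Constraint values g_i(x) = a_i^T x - b_i:
  g_1((2, -3)) = 0
  g_2((2, -3)) = -3
Stationarity residual: grad f(x) + sum_i lambda_i a_i = (0, 0)
  -> stationarity OK
Primal feasibility (all g_i <= 0): OK
Dual feasibility (all lambda_i >= 0): OK
Complementary slackness (lambda_i * g_i(x) = 0 for all i): OK

Verdict: yes, KKT holds.

yes


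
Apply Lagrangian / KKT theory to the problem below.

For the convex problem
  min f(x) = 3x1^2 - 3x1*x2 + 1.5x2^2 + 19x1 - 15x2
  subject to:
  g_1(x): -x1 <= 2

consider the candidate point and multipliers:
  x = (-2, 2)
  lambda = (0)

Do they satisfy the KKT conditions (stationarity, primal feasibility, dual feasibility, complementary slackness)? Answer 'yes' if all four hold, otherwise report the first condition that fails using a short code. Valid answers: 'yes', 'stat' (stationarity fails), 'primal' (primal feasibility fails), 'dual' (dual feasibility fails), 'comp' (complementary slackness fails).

Gradient of f: grad f(x) = Q x + c = (1, -3)
Constraint values g_i(x) = a_i^T x - b_i:
  g_1((-2, 2)) = 0
Stationarity residual: grad f(x) + sum_i lambda_i a_i = (1, -3)
  -> stationarity FAILS
Primal feasibility (all g_i <= 0): OK
Dual feasibility (all lambda_i >= 0): OK
Complementary slackness (lambda_i * g_i(x) = 0 for all i): OK

Verdict: the first failing condition is stationarity -> stat.

stat


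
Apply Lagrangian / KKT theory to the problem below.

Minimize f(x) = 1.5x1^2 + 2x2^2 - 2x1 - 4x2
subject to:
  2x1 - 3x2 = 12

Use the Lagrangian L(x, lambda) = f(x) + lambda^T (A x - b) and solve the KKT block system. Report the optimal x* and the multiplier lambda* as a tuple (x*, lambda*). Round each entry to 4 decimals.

Form the Lagrangian:
  L(x, lambda) = (1/2) x^T Q x + c^T x + lambda^T (A x - b)
Stationarity (grad_x L = 0): Q x + c + A^T lambda = 0.
Primal feasibility: A x = b.

This gives the KKT block system:
  [ Q   A^T ] [ x     ]   [-c ]
  [ A    0  ] [ lambda ] = [ b ]

Solving the linear system:
  x*      = (3.2093, -1.8605)
  lambda* = (-3.814)
  f(x*)   = 23.3953

x* = (3.2093, -1.8605), lambda* = (-3.814)


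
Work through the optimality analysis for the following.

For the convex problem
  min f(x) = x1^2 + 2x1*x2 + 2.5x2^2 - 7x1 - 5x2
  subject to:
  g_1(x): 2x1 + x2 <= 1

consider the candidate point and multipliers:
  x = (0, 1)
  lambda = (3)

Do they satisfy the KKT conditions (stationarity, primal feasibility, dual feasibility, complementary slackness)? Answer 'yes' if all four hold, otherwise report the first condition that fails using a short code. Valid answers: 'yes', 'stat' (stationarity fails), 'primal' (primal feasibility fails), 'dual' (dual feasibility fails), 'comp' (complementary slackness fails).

Gradient of f: grad f(x) = Q x + c = (-5, 0)
Constraint values g_i(x) = a_i^T x - b_i:
  g_1((0, 1)) = 0
Stationarity residual: grad f(x) + sum_i lambda_i a_i = (1, 3)
  -> stationarity FAILS
Primal feasibility (all g_i <= 0): OK
Dual feasibility (all lambda_i >= 0): OK
Complementary slackness (lambda_i * g_i(x) = 0 for all i): OK

Verdict: the first failing condition is stationarity -> stat.

stat


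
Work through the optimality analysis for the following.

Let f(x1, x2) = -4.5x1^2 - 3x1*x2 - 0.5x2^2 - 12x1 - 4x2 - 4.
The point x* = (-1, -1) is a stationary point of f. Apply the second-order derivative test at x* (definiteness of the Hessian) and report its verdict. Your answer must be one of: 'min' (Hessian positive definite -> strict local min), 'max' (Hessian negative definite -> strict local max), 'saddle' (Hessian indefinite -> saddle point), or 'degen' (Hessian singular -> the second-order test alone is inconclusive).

Compute the Hessian H = grad^2 f:
  H = [[-9, -3], [-3, -1]]
Verify stationarity: grad f(x*) = H x* + g = (0, 0).
Eigenvalues of H: -10, 0.
H has a zero eigenvalue (singular; negative semidefinite but not definite), so H is neither positive definite, negative definite, nor indefinite. The second-order test alone is inconclusive -> degen.
(Indeed, f is constant along the null direction of H through x*, so x* is not a strict local extremum.)

degen


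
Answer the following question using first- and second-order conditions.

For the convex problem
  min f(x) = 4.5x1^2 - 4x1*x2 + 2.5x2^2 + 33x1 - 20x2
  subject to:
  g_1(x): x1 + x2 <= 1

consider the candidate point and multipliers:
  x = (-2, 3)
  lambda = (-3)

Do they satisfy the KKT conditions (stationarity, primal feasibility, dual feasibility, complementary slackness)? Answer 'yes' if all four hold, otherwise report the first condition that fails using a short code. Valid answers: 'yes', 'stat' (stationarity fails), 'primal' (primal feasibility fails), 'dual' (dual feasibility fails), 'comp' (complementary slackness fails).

Gradient of f: grad f(x) = Q x + c = (3, 3)
Constraint values g_i(x) = a_i^T x - b_i:
  g_1((-2, 3)) = 0
Stationarity residual: grad f(x) + sum_i lambda_i a_i = (0, 0)
  -> stationarity OK
Primal feasibility (all g_i <= 0): OK
Dual feasibility (all lambda_i >= 0): FAILS
Complementary slackness (lambda_i * g_i(x) = 0 for all i): OK

Verdict: the first failing condition is dual_feasibility -> dual.

dual


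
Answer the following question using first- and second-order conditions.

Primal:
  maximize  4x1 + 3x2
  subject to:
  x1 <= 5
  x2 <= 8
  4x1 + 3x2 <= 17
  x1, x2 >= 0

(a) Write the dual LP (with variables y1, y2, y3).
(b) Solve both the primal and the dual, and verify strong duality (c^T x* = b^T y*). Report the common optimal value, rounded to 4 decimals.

The standard primal-dual pair for 'max c^T x s.t. A x <= b, x >= 0' is:
  Dual:  min b^T y  s.t.  A^T y >= c,  y >= 0.

So the dual LP is:
  minimize  5y1 + 8y2 + 17y3
  subject to:
    y1 + 4y3 >= 4
    y2 + 3y3 >= 3
    y1, y2, y3 >= 0

Solving the primal: x* = (4.25, 0).
  primal value c^T x* = 17.
Solving the dual: y* = (0, 0, 1).
  dual value b^T y* = 17.
Strong duality: c^T x* = b^T y*. Confirmed.

17


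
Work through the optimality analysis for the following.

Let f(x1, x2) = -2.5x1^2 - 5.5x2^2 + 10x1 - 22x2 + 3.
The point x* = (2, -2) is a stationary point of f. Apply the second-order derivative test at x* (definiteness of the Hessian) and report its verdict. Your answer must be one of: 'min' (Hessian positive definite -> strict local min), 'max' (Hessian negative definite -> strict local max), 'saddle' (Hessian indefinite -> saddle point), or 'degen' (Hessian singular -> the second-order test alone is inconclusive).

Compute the Hessian H = grad^2 f:
  H = [[-5, 0], [0, -11]]
Verify stationarity: grad f(x*) = H x* + g = (0, 0).
Eigenvalues of H: -11, -5.
Both eigenvalues < 0, so H is negative definite -> x* is a strict local max.

max


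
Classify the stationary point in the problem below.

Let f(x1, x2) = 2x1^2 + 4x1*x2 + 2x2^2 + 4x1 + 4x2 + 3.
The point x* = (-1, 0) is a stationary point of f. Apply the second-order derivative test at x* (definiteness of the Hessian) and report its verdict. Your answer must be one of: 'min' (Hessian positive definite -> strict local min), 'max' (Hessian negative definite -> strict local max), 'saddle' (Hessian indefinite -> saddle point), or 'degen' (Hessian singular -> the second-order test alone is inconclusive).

Compute the Hessian H = grad^2 f:
  H = [[4, 4], [4, 4]]
Verify stationarity: grad f(x*) = H x* + g = (0, 0).
Eigenvalues of H: 0, 8.
H has a zero eigenvalue (singular; positive semidefinite but not definite), so H is neither positive definite, negative definite, nor indefinite. The second-order test alone is inconclusive -> degen.
(Indeed, f is constant along the null direction of H through x*, so x* is not a strict local extremum.)

degen


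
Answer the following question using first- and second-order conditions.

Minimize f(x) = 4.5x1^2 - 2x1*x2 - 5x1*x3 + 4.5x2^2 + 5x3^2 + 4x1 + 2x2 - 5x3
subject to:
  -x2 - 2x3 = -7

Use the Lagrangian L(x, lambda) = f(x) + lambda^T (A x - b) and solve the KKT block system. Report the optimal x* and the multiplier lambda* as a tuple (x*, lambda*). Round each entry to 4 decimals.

Form the Lagrangian:
  L(x, lambda) = (1/2) x^T Q x + c^T x + lambda^T (A x - b)
Stationarity (grad_x L = 0): Q x + c + A^T lambda = 0.
Primal feasibility: A x = b.

This gives the KKT block system:
  [ Q   A^T ] [ x     ]   [-c ]
  [ A    0  ] [ lambda ] = [ b ]

Solving the linear system:
  x*      = (1.4407, 1.0678, 2.9661)
  lambda* = (8.7288)
  f(x*)   = 27.0847

x* = (1.4407, 1.0678, 2.9661), lambda* = (8.7288)


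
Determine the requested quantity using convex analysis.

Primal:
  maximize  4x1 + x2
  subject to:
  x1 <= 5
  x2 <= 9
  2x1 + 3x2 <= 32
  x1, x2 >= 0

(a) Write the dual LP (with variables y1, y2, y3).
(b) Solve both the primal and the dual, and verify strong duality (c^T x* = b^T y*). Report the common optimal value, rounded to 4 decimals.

The standard primal-dual pair for 'max c^T x s.t. A x <= b, x >= 0' is:
  Dual:  min b^T y  s.t.  A^T y >= c,  y >= 0.

So the dual LP is:
  minimize  5y1 + 9y2 + 32y3
  subject to:
    y1 + 2y3 >= 4
    y2 + 3y3 >= 1
    y1, y2, y3 >= 0

Solving the primal: x* = (5, 7.3333).
  primal value c^T x* = 27.3333.
Solving the dual: y* = (3.3333, 0, 0.3333).
  dual value b^T y* = 27.3333.
Strong duality: c^T x* = b^T y*. Confirmed.

27.3333


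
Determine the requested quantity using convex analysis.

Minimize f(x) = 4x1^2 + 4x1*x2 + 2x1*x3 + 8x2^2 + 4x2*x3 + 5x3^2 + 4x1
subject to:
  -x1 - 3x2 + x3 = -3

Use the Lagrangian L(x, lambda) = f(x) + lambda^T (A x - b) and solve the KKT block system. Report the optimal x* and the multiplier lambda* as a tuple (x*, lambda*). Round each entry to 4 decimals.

Form the Lagrangian:
  L(x, lambda) = (1/2) x^T Q x + c^T x + lambda^T (A x - b)
Stationarity (grad_x L = 0): Q x + c + A^T lambda = 0.
Primal feasibility: A x = b.

This gives the KKT block system:
  [ Q   A^T ] [ x     ]   [-c ]
  [ A    0  ] [ lambda ] = [ b ]

Solving the linear system:
  x*      = (-0.355, 0.9048, -0.6407)
  lambda* = (3.4978)
  f(x*)   = 4.5368

x* = (-0.355, 0.9048, -0.6407), lambda* = (3.4978)


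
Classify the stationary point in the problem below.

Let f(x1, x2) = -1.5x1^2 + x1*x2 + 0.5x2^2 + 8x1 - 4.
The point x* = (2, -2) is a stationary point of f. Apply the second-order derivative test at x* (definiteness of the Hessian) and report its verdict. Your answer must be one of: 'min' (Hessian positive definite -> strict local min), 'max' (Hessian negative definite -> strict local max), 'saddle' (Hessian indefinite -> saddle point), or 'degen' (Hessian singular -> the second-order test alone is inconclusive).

Compute the Hessian H = grad^2 f:
  H = [[-3, 1], [1, 1]]
Verify stationarity: grad f(x*) = H x* + g = (0, 0).
Eigenvalues of H: -3.2361, 1.2361.
Eigenvalues have mixed signs, so H is indefinite -> x* is a saddle point.

saddle


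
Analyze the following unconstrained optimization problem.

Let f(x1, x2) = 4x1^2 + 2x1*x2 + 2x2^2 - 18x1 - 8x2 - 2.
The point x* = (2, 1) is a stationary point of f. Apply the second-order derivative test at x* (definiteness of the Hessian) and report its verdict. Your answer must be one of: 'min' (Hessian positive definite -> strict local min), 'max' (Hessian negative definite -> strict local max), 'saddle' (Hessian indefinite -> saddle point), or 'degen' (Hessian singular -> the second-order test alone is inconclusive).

Compute the Hessian H = grad^2 f:
  H = [[8, 2], [2, 4]]
Verify stationarity: grad f(x*) = H x* + g = (0, 0).
Eigenvalues of H: 3.1716, 8.8284.
Both eigenvalues > 0, so H is positive definite -> x* is a strict local min.

min


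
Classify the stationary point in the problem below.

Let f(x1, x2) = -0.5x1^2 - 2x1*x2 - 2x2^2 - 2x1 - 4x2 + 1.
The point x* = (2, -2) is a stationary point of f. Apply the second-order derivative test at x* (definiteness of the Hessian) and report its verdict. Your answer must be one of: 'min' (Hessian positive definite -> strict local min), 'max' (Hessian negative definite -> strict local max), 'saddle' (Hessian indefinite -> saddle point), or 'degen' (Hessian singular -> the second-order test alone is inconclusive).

Compute the Hessian H = grad^2 f:
  H = [[-1, -2], [-2, -4]]
Verify stationarity: grad f(x*) = H x* + g = (0, 0).
Eigenvalues of H: -5, 0.
H has a zero eigenvalue (singular; negative semidefinite but not definite), so H is neither positive definite, negative definite, nor indefinite. The second-order test alone is inconclusive -> degen.
(Indeed, f is constant along the null direction of H through x*, so x* is not a strict local extremum.)

degen


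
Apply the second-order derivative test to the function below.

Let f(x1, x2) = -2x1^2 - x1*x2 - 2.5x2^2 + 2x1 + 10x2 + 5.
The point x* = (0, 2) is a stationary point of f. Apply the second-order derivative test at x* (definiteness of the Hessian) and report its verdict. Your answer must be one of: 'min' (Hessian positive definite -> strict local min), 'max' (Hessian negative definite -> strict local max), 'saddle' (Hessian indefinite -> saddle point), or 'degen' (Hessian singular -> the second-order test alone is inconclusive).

Compute the Hessian H = grad^2 f:
  H = [[-4, -1], [-1, -5]]
Verify stationarity: grad f(x*) = H x* + g = (0, 0).
Eigenvalues of H: -5.618, -3.382.
Both eigenvalues < 0, so H is negative definite -> x* is a strict local max.

max


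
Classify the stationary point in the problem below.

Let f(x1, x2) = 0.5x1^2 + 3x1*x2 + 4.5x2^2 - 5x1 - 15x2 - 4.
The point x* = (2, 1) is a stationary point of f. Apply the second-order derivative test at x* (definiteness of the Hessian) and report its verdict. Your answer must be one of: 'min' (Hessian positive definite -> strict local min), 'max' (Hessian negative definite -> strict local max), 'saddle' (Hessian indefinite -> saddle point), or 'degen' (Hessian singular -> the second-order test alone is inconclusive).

Compute the Hessian H = grad^2 f:
  H = [[1, 3], [3, 9]]
Verify stationarity: grad f(x*) = H x* + g = (0, 0).
Eigenvalues of H: 0, 10.
H has a zero eigenvalue (singular; positive semidefinite but not definite), so H is neither positive definite, negative definite, nor indefinite. The second-order test alone is inconclusive -> degen.
(Indeed, f is constant along the null direction of H through x*, so x* is not a strict local extremum.)

degen


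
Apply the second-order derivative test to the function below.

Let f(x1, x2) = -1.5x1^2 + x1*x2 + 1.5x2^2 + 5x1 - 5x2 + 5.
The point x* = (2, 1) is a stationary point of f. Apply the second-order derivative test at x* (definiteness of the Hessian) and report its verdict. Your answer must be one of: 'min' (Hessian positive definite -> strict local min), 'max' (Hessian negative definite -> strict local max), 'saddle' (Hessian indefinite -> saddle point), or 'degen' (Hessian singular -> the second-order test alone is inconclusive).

Compute the Hessian H = grad^2 f:
  H = [[-3, 1], [1, 3]]
Verify stationarity: grad f(x*) = H x* + g = (0, 0).
Eigenvalues of H: -3.1623, 3.1623.
Eigenvalues have mixed signs, so H is indefinite -> x* is a saddle point.

saddle


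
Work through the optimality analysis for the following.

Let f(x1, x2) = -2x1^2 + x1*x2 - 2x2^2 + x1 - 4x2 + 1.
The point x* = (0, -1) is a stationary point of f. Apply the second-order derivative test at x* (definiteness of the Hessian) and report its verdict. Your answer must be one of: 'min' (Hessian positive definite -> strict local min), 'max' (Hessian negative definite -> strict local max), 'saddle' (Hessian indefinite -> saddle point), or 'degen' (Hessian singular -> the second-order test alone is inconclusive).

Compute the Hessian H = grad^2 f:
  H = [[-4, 1], [1, -4]]
Verify stationarity: grad f(x*) = H x* + g = (0, 0).
Eigenvalues of H: -5, -3.
Both eigenvalues < 0, so H is negative definite -> x* is a strict local max.

max


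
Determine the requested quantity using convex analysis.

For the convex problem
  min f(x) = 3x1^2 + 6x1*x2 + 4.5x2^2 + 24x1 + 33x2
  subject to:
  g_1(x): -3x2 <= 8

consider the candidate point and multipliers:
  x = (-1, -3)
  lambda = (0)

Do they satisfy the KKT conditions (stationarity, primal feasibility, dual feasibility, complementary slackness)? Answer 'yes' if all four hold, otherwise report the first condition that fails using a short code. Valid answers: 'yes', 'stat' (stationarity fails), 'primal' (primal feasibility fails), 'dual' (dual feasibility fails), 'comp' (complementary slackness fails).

Gradient of f: grad f(x) = Q x + c = (0, 0)
Constraint values g_i(x) = a_i^T x - b_i:
  g_1((-1, -3)) = 1
Stationarity residual: grad f(x) + sum_i lambda_i a_i = (0, 0)
  -> stationarity OK
Primal feasibility (all g_i <= 0): FAILS
Dual feasibility (all lambda_i >= 0): OK
Complementary slackness (lambda_i * g_i(x) = 0 for all i): OK

Verdict: the first failing condition is primal_feasibility -> primal.

primal


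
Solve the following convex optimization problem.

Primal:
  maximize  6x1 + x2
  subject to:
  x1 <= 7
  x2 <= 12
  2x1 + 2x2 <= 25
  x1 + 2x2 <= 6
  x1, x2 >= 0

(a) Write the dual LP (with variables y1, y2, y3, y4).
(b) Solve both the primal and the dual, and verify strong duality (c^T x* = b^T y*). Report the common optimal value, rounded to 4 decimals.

The standard primal-dual pair for 'max c^T x s.t. A x <= b, x >= 0' is:
  Dual:  min b^T y  s.t.  A^T y >= c,  y >= 0.

So the dual LP is:
  minimize  7y1 + 12y2 + 25y3 + 6y4
  subject to:
    y1 + 2y3 + y4 >= 6
    y2 + 2y3 + 2y4 >= 1
    y1, y2, y3, y4 >= 0

Solving the primal: x* = (6, 0).
  primal value c^T x* = 36.
Solving the dual: y* = (0, 0, 0, 6).
  dual value b^T y* = 36.
Strong duality: c^T x* = b^T y*. Confirmed.

36


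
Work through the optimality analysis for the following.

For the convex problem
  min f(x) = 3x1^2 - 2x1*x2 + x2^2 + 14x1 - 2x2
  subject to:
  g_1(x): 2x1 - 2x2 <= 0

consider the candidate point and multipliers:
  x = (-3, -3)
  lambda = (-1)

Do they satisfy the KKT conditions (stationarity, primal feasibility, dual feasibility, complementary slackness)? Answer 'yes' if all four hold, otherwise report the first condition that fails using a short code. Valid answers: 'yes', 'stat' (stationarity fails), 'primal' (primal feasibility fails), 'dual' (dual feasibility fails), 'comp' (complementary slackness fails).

Gradient of f: grad f(x) = Q x + c = (2, -2)
Constraint values g_i(x) = a_i^T x - b_i:
  g_1((-3, -3)) = 0
Stationarity residual: grad f(x) + sum_i lambda_i a_i = (0, 0)
  -> stationarity OK
Primal feasibility (all g_i <= 0): OK
Dual feasibility (all lambda_i >= 0): FAILS
Complementary slackness (lambda_i * g_i(x) = 0 for all i): OK

Verdict: the first failing condition is dual_feasibility -> dual.

dual


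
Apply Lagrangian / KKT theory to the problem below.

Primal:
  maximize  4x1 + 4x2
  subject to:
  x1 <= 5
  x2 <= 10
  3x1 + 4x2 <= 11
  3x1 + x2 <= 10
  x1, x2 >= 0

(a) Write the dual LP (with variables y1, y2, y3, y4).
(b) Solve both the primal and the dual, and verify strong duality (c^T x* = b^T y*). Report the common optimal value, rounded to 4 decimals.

The standard primal-dual pair for 'max c^T x s.t. A x <= b, x >= 0' is:
  Dual:  min b^T y  s.t.  A^T y >= c,  y >= 0.

So the dual LP is:
  minimize  5y1 + 10y2 + 11y3 + 10y4
  subject to:
    y1 + 3y3 + 3y4 >= 4
    y2 + 4y3 + y4 >= 4
    y1, y2, y3, y4 >= 0

Solving the primal: x* = (3.2222, 0.3333).
  primal value c^T x* = 14.2222.
Solving the dual: y* = (0, 0, 0.8889, 0.4444).
  dual value b^T y* = 14.2222.
Strong duality: c^T x* = b^T y*. Confirmed.

14.2222


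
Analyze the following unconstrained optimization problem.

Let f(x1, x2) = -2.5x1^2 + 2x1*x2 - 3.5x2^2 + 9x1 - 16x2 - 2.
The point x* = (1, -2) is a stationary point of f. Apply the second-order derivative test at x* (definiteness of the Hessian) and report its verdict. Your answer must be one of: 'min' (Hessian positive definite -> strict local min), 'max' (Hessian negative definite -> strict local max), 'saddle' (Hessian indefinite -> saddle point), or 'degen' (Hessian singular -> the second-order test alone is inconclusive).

Compute the Hessian H = grad^2 f:
  H = [[-5, 2], [2, -7]]
Verify stationarity: grad f(x*) = H x* + g = (0, 0).
Eigenvalues of H: -8.2361, -3.7639.
Both eigenvalues < 0, so H is negative definite -> x* is a strict local max.

max


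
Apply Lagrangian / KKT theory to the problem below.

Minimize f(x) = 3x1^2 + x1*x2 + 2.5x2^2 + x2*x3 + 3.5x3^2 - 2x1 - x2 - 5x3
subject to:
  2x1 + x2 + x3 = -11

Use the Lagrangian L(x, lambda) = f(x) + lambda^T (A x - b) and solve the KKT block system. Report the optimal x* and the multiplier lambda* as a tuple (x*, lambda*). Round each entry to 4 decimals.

Form the Lagrangian:
  L(x, lambda) = (1/2) x^T Q x + c^T x + lambda^T (A x - b)
Stationarity (grad_x L = 0): Q x + c + A^T lambda = 0.
Primal feasibility: A x = b.

This gives the KKT block system:
  [ Q   A^T ] [ x     ]   [-c ]
  [ A    0  ] [ lambda ] = [ b ]

Solving the linear system:
  x*      = (-4.152, -1.6023, -1.0936)
  lambda* = (14.2573)
  f(x*)   = 86.1023

x* = (-4.152, -1.6023, -1.0936), lambda* = (14.2573)


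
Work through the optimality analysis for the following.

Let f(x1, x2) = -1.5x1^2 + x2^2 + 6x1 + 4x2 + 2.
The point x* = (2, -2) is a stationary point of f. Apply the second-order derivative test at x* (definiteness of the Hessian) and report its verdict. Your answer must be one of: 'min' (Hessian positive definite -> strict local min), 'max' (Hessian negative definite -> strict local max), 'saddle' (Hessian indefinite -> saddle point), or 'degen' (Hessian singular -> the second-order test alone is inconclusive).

Compute the Hessian H = grad^2 f:
  H = [[-3, 0], [0, 2]]
Verify stationarity: grad f(x*) = H x* + g = (0, 0).
Eigenvalues of H: -3, 2.
Eigenvalues have mixed signs, so H is indefinite -> x* is a saddle point.

saddle
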